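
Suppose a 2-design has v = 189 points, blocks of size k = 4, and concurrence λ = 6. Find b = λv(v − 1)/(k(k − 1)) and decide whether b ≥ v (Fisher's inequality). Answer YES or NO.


r = λ(v − 1)/(k − 1) = 6·188/3 = 376.
b = vr/k = 189·376/4 = 17766.
Fisher's inequality: b ≥ v ⇔ 17766 ≥ 189? YES.

YES


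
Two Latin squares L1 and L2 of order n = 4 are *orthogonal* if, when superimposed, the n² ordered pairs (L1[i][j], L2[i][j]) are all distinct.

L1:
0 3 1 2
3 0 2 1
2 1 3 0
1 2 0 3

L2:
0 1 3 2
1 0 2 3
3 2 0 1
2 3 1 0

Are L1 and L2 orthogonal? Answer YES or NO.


Form the n² = 16 superimposed pairs (L1[i][j], L2[i][j]), row by row (rows and columns indexed from 0):
row 0: (0,0) (3,1) (1,3) (2,2)
row 1: (3,1) (0,0) (2,2) (1,3)
row 2: (2,3) (1,2) (3,0) (0,1)
row 3: (1,2) (2,3) (0,1) (3,0)
Orthogonality requires all 16 pairs distinct.
But the pair (3,1) repeats: cell (0,1) has L1 = 3, L2 = 1, and cell (1,0) has L1 = 3, L2 = 1.
A repeated pair means some other pair never occurs (only 8 distinct pairs out of 16), so the squares are not orthogonal.
Conclusion: NO.

NO


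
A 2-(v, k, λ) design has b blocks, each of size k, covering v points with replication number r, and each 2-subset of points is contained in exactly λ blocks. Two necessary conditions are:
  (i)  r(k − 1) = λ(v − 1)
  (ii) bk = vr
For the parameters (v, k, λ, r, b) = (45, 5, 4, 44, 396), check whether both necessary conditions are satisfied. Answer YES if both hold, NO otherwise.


Condition (i): r(k − 1) = 44·4 = 176; λ(v − 1) = 4·44 = 176. Match? YES.
Condition (ii): bk = 396·5 = 1980; vr = 45·44 = 1980. Match? YES.
Both conditions hold? YES.

YES


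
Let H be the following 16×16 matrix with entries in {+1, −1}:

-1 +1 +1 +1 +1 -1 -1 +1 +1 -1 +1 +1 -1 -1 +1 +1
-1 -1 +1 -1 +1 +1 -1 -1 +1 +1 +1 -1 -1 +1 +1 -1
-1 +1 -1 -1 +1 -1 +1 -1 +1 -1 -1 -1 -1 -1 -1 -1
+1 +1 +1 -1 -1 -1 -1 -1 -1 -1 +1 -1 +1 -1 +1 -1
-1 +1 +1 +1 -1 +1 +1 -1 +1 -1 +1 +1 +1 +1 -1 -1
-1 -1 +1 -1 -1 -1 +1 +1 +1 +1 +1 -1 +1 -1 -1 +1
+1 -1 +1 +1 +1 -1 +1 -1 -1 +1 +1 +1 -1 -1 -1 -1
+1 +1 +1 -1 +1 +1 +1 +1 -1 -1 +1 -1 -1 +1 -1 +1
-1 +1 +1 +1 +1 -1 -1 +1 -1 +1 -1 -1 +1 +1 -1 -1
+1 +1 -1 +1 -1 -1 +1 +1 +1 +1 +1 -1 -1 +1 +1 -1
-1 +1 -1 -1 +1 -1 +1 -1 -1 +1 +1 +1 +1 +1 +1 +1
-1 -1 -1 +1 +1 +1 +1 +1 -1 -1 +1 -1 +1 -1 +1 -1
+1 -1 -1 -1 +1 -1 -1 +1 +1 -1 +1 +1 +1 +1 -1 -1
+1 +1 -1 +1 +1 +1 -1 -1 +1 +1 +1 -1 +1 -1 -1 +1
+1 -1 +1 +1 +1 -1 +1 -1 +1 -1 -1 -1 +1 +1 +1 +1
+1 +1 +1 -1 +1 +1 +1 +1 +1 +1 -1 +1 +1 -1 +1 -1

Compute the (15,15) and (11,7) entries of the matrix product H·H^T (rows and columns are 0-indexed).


Row 7 of H: [1, 1, 1, -1, 1, 1, 1, 1, -1, -1, 1, -1, -1, 1, -1, 1].
Row 11 of H: [-1, -1, -1, 1, 1, 1, 1, 1, -1, -1, 1, -1, 1, -1, 1, -1].
Row 15 of H: [1, 1, 1, -1, 1, 1, 1, 1, 1, 1, -1, 1, 1, -1, 1, -1].
(H·H^T)[15][15] = Σ_j H[15][j]·H[15][j] = (1)² + (1)² + (1)² + (-1)² + (1)² + (1)² + (1)² + (1)² + (1)² + (1)² + (-1)² + (1)² + (1)² + (-1)² + (1)² + (-1)² = 1 + 1 + 1 + 1 + 1 + 1 + 1 + 1 + 1 + 1 + 1 + 1 + 1 + 1 + 1 + 1 = 16.
(H·H^T)[11][7] = Σ_j H[11][j]·H[7][j] = (-1)·(1) + (-1)·(1) + (-1)·(1) + (1)·(-1) + (1)·(1) + (1)·(1) + (1)·(1) + (1)·(1) + (-1)·(-1) + (-1)·(-1) + (1)·(1) + (-1)·(-1) + (1)·(-1) + (-1)·(1) + (1)·(-1) + (-1)·(1) = -1 + -1 + -1 + -1 + 1 + 1 + 1 + 1 + 1 + 1 + 1 + 1 + -1 + -1 + -1 + -1 = 0.
So rows 11 and 7 are orthogonal; the diagonal entry equals n = 16.

(15,15) entry = 16; (11,7) entry = 0.


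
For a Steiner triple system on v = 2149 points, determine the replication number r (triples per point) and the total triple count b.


An STS(v) is a 2-(v, 3, 1) BIBD: block size k = 3, λ = 1.
Replication: r(k − 1) = λ(v − 1) ⇒ r·2 = 2149 − 1 = 2148 ⇒ r = 1074.
Block count: b = v(v − 1)/6 = 2149·2148/6 = 4616052/6 = 769342.
(Check via bk = vr: 769342·3 = 2308026 = 2149·1074 = 2308026 ✓.)

r = 1074, b = 769342.


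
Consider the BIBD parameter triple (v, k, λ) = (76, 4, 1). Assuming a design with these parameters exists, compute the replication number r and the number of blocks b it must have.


Any 2-(v, k, λ) BIBD satisfies two necessary conditions:
  (i)  Each point sits in r blocks, and counting incidences through any fixed point gives r(k − 1) = λ(v − 1), so r = λ(v − 1)/(k − 1).
  (ii) Total incidences bk = vr, so b = vr/k.
Step 1: r = λ(v − 1)/(k − 1) = 1·(76 − 1)/(4 − 1) = 1·75/3 = 75/3 = 25.
Step 2: b = vr/k = 76·25/4 = 1900/4 = 475.
Check integrality: r = 25 ∈ Z ✓, b = 475 ∈ Z ✓.
(These identities are necessary conditions: they determine r and b for any design with these parameters, but do not by themselves prove that one exists.)

r = 25, b = 475.


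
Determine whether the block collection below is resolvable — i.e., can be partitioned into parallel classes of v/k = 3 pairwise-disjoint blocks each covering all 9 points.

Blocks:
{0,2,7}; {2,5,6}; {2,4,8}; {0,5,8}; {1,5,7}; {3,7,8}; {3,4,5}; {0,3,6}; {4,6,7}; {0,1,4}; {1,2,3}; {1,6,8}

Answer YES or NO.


v = 9, block size k = 3, number of blocks = 12.
For resolvability, blocks must partition into parallel classes of size v/k = 3.
Total blocks must therefore be a multiple of 3: 12 = 3·4 + 0 ⇒ divisible ✓.
Greedy packing gives 4 candidate class(es). Each should be a full parallel class (size 3, covers all 9 points).
  Class 1 (3 blocks): {0,2,7}; {3,4,5}; {1,6,8}. Points covered: [0, 1, 2, 3, 4, 5, 6, 7, 8].
  Class 2 (3 blocks): {2,5,6}; {3,7,8}; {0,1,4}. Points covered: [0, 1, 2, 3, 4, 5, 6, 7, 8].
  Class 3 (3 blocks): {2,4,8}; {1,5,7}; {0,3,6}. Points covered: [0, 1, 2, 3, 4, 5, 6, 7, 8].
  Class 4 (3 blocks): {0,5,8}; {4,6,7}; {1,2,3}. Points covered: [0, 1, 2, 3, 4, 5, 6, 7, 8].
All classes full (size 3)? YES. All classes cover every point? YES.
Resolvable? YES.

YES


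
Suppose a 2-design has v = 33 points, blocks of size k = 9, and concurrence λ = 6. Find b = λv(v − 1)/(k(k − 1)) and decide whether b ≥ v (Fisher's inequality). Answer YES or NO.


b = λv(v − 1)/(k(k − 1)) = 6·33·32/(9·8) = 6336/72 = 88.
Compare with v = 33: b ≥ v, so Fisher's inequality holds.

YES


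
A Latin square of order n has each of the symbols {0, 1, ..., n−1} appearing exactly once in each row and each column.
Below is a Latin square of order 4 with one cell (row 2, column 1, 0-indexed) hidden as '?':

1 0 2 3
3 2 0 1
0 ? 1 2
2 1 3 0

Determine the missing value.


Row 2 contains symbols [0, 1, 2] — missing [3].
Column 1 contains symbols [0, 1, 2] — missing [3].
The missing symbol must appear in both missing sets; intersection = [3].
Therefore the hidden value is 3.

Missing value = 3.


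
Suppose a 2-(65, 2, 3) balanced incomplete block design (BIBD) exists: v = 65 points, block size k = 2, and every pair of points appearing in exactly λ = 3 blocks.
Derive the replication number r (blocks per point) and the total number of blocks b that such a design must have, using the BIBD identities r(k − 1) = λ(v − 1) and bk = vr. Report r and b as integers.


Any 2-(v, k, λ) BIBD satisfies two necessary conditions:
  (i)  Each point sits in r blocks, and counting incidences through any fixed point gives r(k − 1) = λ(v − 1), so r = λ(v − 1)/(k − 1).
  (ii) Total incidences bk = vr, so b = vr/k.
Step 1: r = λ(v − 1)/(k − 1) = 3·(65 − 1)/(2 − 1) = 3·64/1 = 192/1 = 192.
Step 2: b = vr/k = 65·192/2 = 12480/2 = 6240.
Check integrality: r = 192 ∈ Z ✓, b = 6240 ∈ Z ✓.
(These identities are necessary conditions: they determine r and b for any design with these parameters, but do not by themselves prove that one exists.)

r = 192, b = 6240.


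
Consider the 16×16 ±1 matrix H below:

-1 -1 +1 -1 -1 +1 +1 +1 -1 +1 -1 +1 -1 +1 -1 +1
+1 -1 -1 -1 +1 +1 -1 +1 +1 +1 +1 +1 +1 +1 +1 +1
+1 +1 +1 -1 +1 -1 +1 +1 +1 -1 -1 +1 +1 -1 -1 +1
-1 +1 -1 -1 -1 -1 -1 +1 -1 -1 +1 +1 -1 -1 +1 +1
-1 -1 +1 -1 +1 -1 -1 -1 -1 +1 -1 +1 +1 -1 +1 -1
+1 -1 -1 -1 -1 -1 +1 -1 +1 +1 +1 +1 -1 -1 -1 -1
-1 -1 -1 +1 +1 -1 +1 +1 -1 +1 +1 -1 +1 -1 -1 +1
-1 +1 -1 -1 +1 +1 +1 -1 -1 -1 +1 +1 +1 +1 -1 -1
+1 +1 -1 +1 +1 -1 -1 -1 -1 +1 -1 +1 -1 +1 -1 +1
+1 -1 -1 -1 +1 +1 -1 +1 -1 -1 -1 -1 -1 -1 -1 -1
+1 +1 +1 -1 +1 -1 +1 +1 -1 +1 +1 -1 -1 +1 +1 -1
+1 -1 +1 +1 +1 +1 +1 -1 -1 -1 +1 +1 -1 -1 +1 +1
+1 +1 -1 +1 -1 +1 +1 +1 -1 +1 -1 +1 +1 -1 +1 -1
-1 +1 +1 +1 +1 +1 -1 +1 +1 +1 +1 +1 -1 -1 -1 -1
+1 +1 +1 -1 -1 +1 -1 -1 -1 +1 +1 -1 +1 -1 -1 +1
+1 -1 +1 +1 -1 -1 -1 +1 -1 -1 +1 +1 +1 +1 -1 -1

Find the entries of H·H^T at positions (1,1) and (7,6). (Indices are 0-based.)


Row 1 of H: [1, -1, -1, -1, 1, 1, -1, 1, 1, 1, 1, 1, 1, 1, 1, 1].
Row 6 of H: [-1, -1, -1, 1, 1, -1, 1, 1, -1, 1, 1, -1, 1, -1, -1, 1].
Row 7 of H: [-1, 1, -1, -1, 1, 1, 1, -1, -1, -1, 1, 1, 1, 1, -1, -1].
(H·H^T)[1][1] = Σ_j H[1][j]·H[1][j] = (1)² + (-1)² + (-1)² + (-1)² + (1)² + (1)² + (-1)² + (1)² + (1)² + (1)² + (1)² + (1)² + (1)² + (1)² + (1)² + (1)² = 1 + 1 + 1 + 1 + 1 + 1 + 1 + 1 + 1 + 1 + 1 + 1 + 1 + 1 + 1 + 1 = 16.
(H·H^T)[7][6] = Σ_j H[7][j]·H[6][j] = (-1)·(-1) + (1)·(-1) + (-1)·(-1) + (-1)·(1) + (1)·(1) + (1)·(-1) + (1)·(1) + (-1)·(1) + (-1)·(-1) + (-1)·(1) + (1)·(1) + (1)·(-1) + (1)·(1) + (1)·(-1) + (-1)·(-1) + (-1)·(1) = 1 + -1 + 1 + -1 + 1 + -1 + 1 + -1 + 1 + -1 + 1 + -1 + 1 + -1 + 1 + -1 = 0.
So rows 7 and 6 are orthogonal; the diagonal entry equals n = 16.

(1,1) entry = 16; (7,6) entry = 0.


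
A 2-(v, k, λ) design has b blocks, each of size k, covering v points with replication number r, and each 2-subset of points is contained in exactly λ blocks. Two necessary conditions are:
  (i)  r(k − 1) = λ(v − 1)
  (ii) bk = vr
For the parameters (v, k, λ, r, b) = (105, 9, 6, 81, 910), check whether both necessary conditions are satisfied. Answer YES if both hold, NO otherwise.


Condition (i): r(k − 1) = 81·8 = 648; λ(v − 1) = 6·104 = 624. Match? NO.
Condition (ii): bk = 910·9 = 8190; vr = 105·81 = 8505. Match? NO.
Both conditions hold? NO.

NO


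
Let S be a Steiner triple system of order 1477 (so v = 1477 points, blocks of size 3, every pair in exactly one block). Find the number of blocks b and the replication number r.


An STS(v) is a 2-(v, 3, 1) BIBD: block size k = 3, λ = 1.
Replication: r(k − 1) = λ(v − 1) ⇒ r·2 = 1477 − 1 = 1476 ⇒ r = 738.
Block count: bk = vr ⇒ b·3 = 1477·738 = 1090026 ⇒ b = 363342.
(Check via b = v(v − 1)/6 = 1477·1476/6 = 2180052/6 = 363342.)

r = 738, b = 363342.


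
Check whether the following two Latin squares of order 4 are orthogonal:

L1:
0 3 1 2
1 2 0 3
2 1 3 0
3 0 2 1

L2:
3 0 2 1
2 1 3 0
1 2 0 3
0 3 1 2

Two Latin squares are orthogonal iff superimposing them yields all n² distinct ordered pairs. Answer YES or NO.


Form the n² = 16 superimposed pairs (L1[i][j], L2[i][j]), row by row (rows and columns indexed from 0):
row 0: (0,3) (3,0) (1,2) (2,1)
row 1: (1,2) (2,1) (0,3) (3,0)
row 2: (2,1) (1,2) (3,0) (0,3)
row 3: (3,0) (0,3) (2,1) (1,2)
Orthogonality requires all 16 pairs distinct.
But the pair (1,2) repeats: cell (0,2) has L1 = 1, L2 = 2, and cell (1,0) has L1 = 1, L2 = 2.
A repeated pair means some other pair never occurs (only 4 distinct pairs out of 16), so the squares are not orthogonal.
Conclusion: NO.

NO


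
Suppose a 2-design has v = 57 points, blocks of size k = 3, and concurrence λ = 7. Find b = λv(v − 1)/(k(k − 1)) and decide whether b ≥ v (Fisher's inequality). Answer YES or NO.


r = λ(v − 1)/(k − 1) = 7·56/2 = 196.
b = vr/k = 57·196/3 = 3724.
Fisher's inequality: b ≥ v ⇔ 3724 ≥ 57? YES.

YES


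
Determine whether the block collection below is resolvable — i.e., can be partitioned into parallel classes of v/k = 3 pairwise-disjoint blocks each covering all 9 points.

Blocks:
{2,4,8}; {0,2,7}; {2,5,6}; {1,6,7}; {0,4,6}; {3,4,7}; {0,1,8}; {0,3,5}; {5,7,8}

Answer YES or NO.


v = 9, block size k = 3, number of blocks = 9.
For resolvability, blocks must partition into parallel classes of size v/k = 3.
Total blocks must therefore be a multiple of 3: 9 = 3·3 + 0 ⇒ divisible ✓.
Consider block {0,2,7}. It intersects every other block in the collection, so no parallel class of size 3 can contain it.
Since every block must belong to some parallel class in a resolution, the collection cannot be partitioned into parallel classes.
Resolvable? NO.

NO


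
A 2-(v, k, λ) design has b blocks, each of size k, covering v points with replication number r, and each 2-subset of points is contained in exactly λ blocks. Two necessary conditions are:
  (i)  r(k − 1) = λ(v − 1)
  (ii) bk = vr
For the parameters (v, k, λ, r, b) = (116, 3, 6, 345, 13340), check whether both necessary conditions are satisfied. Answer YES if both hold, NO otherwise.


Condition (i): r(k − 1) = 345·2 = 690; λ(v − 1) = 6·115 = 690. Match? YES.
Condition (ii): bk = 13340·3 = 40020; vr = 116·345 = 40020. Match? YES.
Both conditions hold? YES.

YES


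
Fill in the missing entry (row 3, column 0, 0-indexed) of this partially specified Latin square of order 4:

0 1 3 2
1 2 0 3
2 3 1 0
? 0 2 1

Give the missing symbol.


Row 3 contains symbols [0, 1, 2] — missing [3].
Column 0 contains symbols [0, 1, 2] — missing [3].
The missing symbol must appear in both missing sets; intersection = [3].
Therefore the hidden value is 3.

Missing value = 3.


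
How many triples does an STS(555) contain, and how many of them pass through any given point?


An STS(v) is a 2-(v, 3, 1) BIBD: block size k = 3, λ = 1.
Replication: r(k − 1) = λ(v − 1) ⇒ r·2 = 555 − 1 = 554 ⇒ r = 277.
Block count: b = v(v − 1)/6 = 555·554/6 = 307470/6 = 51245.
(Check via bk = vr: 51245·3 = 153735 = 555·277 = 153735 ✓.)

r = 277, b = 51245.


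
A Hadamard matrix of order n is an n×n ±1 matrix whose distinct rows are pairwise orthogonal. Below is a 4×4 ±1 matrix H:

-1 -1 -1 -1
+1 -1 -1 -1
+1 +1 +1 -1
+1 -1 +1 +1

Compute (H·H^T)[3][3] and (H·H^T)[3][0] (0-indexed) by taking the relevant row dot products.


Row 0 of H: [-1, -1, -1, -1].
Row 3 of H: [1, -1, 1, 1].
(H·H^T)[3][3] = Σ_j H[3][j]·H[3][j] = (1)² + (-1)² + (1)² + (1)² = 1 + 1 + 1 + 1 = 4.
(H·H^T)[3][0] = Σ_j H[3][j]·H[0][j] = (1)·(-1) + (-1)·(-1) + (1)·(-1) + (1)·(-1) = -1 + 1 + -1 + -1 = -2.
Rows 3 and 0 are not orthogonal (dot product = -2 ≠ 0), so H is not a Hadamard matrix.

(3,3) entry = 4; (3,0) entry = -2.


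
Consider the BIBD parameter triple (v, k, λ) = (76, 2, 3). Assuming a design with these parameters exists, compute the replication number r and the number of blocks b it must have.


Any 2-(v, k, λ) BIBD satisfies two necessary conditions:
  (i)  Each point sits in r blocks, and counting incidences through any fixed point gives r(k − 1) = λ(v − 1), so r = λ(v − 1)/(k − 1).
  (ii) Total incidences bk = vr, so b = vr/k.
Step 1: r = λ(v − 1)/(k − 1) = 3·(76 − 1)/(2 − 1) = 3·75/1 = 225/1 = 225.
Step 2: b = vr/k = 76·225/2 = 17100/2 = 8550.
Check integrality: r = 225 ∈ Z ✓, b = 8550 ∈ Z ✓.
(These identities are necessary conditions: they determine r and b for any design with these parameters, but do not by themselves prove that one exists.)

r = 225, b = 8550.


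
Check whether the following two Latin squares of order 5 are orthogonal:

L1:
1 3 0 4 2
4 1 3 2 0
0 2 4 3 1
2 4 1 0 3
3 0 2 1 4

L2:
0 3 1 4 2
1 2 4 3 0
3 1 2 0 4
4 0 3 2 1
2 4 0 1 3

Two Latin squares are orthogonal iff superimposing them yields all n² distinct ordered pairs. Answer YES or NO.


Form the n² = 25 superimposed pairs (L1[i][j], L2[i][j]), row by row (rows and columns indexed from 0):
row 0: (1,0) (3,3) (0,1) (4,4) (2,2)
row 1: (4,1) (1,2) (3,4) (2,3) (0,0)
row 2: (0,3) (2,1) (4,2) (3,0) (1,4)
row 3: (2,4) (4,0) (1,3) (0,2) (3,1)
row 4: (3,2) (0,4) (2,0) (1,1) (4,3)
Orthogonality requires all 25 pairs distinct.
Check by first coordinate: for each symbol s of L1, list the L2 entries in the n cells where L1 = s; they must all differ.
  L1 = 0: L2 entries (in reading order) 1, 0, 3, 2, 4 — all 5 distinct ✓
  L1 = 1: L2 entries (in reading order) 0, 2, 4, 3, 1 — all 5 distinct ✓
  L1 = 2: L2 entries (in reading order) 2, 3, 1, 4, 0 — all 5 distinct ✓
  L1 = 3: L2 entries (in reading order) 3, 4, 0, 1, 2 — all 5 distinct ✓
  L1 = 4: L2 entries (in reading order) 4, 1, 2, 0, 3 — all 5 distinct ✓
Every symbol of L1 meets every symbol of L2 exactly once, so all 25 pairs are distinct (25 of 25).
Conclusion: YES.

YES


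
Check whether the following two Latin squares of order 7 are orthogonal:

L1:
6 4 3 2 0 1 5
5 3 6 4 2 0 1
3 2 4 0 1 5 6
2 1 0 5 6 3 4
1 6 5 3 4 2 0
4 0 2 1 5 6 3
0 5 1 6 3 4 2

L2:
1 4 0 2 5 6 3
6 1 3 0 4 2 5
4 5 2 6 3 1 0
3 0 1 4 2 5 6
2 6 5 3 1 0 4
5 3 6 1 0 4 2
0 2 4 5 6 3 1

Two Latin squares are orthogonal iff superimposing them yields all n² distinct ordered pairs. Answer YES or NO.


Form the n² = 49 superimposed pairs (L1[i][j], L2[i][j]), row by row (rows and columns indexed from 0):
row 0: (6,1) (4,4) (3,0) (2,2) (0,5) (1,6) (5,3)
row 1: (5,6) (3,1) (6,3) (4,0) (2,4) (0,2) (1,5)
row 2: (3,4) (2,5) (4,2) (0,6) (1,3) (5,1) (6,0)
row 3: (2,3) (1,0) (0,1) (5,4) (6,2) (3,5) (4,6)
row 4: (1,2) (6,6) (5,5) (3,3) (4,1) (2,0) (0,4)
row 5: (4,5) (0,3) (2,6) (1,1) (5,0) (6,4) (3,2)
row 6: (0,0) (5,2) (1,4) (6,5) (3,6) (4,3) (2,1)
Orthogonality requires all 49 pairs distinct.
Check by first coordinate: for each symbol s of L1, list the L2 entries in the n cells where L1 = s; they must all differ.
  L1 = 0: L2 entries (in reading order) 5, 2, 6, 1, 4, 3, 0 — all 7 distinct ✓
  L1 = 1: L2 entries (in reading order) 6, 5, 3, 0, 2, 1, 4 — all 7 distinct ✓
  L1 = 2: L2 entries (in reading order) 2, 4, 5, 3, 0, 6, 1 — all 7 distinct ✓
  L1 = 3: L2 entries (in reading order) 0, 1, 4, 5, 3, 2, 6 — all 7 distinct ✓
  L1 = 4: L2 entries (in reading order) 4, 0, 2, 6, 1, 5, 3 — all 7 distinct ✓
  L1 = 5: L2 entries (in reading order) 3, 6, 1, 4, 5, 0, 2 — all 7 distinct ✓
  L1 = 6: L2 entries (in reading order) 1, 3, 0, 2, 6, 4, 5 — all 7 distinct ✓
Every symbol of L1 meets every symbol of L2 exactly once, so all 49 pairs are distinct (49 of 49).
Conclusion: YES.

YES


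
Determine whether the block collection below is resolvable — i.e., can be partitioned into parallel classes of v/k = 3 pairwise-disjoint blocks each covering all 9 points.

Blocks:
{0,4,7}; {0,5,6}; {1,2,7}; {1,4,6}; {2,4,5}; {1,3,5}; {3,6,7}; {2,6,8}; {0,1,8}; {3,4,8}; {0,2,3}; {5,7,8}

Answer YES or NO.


v = 9, block size k = 3, number of blocks = 12.
For resolvability, blocks must partition into parallel classes of size v/k = 3.
Total blocks must therefore be a multiple of 3: 12 = 3·4 + 0 ⇒ divisible ✓.
Greedy packing gives 4 candidate class(es). Each should be a full parallel class (size 3, covers all 9 points).
  Class 1 (3 blocks): {0,4,7}; {1,3,5}; {2,6,8}. Points covered: [0, 1, 2, 3, 4, 5, 6, 7, 8].
  Class 2 (3 blocks): {0,5,6}; {1,2,7}; {3,4,8}. Points covered: [0, 1, 2, 3, 4, 5, 6, 7, 8].
  Class 3 (3 blocks): {1,4,6}; {0,2,3}; {5,7,8}. Points covered: [0, 1, 2, 3, 4, 5, 6, 7, 8].
  Class 4 (3 blocks): {2,4,5}; {3,6,7}; {0,1,8}. Points covered: [0, 1, 2, 3, 4, 5, 6, 7, 8].
All classes full (size 3)? YES. All classes cover every point? YES.
Resolvable? YES.

YES


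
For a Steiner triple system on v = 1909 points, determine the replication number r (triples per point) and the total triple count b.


An STS(v) is a 2-(v, 3, 1) BIBD: block size k = 3, λ = 1.
Replication: r(k − 1) = λ(v − 1) ⇒ r·2 = 1909 − 1 = 1908 ⇒ r = 954.
Block count: bk = vr ⇒ b·3 = 1909·954 = 1821186 ⇒ b = 607062.

r = 954, b = 607062.


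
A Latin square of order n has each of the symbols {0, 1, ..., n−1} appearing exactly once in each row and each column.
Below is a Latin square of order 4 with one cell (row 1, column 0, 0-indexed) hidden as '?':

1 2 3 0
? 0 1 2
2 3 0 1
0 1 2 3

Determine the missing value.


Row 1 contains symbols [0, 1, 2] — missing [3].
Column 0 contains symbols [0, 1, 2] — missing [3].
The missing symbol must appear in both missing sets; intersection = [3].
Therefore the hidden value is 3.

Missing value = 3.


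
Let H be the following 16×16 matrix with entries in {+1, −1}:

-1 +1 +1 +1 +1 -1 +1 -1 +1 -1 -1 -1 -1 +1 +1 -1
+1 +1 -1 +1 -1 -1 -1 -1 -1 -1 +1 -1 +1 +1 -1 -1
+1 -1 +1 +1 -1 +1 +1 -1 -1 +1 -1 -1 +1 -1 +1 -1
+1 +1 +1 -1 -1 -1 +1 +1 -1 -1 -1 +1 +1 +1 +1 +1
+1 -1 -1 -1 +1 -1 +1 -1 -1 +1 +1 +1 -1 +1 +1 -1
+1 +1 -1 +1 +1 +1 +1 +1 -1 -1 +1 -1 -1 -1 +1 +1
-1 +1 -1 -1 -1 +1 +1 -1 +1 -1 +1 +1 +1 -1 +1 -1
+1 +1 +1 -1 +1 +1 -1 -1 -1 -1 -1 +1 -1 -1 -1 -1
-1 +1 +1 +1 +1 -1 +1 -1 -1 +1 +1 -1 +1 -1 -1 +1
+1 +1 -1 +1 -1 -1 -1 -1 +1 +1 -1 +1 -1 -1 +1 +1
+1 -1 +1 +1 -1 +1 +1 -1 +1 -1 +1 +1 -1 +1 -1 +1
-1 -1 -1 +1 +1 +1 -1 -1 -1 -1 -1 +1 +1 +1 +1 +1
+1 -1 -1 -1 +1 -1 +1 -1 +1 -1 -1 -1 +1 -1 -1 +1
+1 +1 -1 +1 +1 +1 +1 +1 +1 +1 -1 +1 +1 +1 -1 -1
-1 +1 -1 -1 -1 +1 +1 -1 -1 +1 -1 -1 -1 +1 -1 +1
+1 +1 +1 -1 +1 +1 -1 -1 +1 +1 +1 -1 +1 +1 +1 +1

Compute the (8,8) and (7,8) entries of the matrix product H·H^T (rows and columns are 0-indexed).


Row 7 of H: [1, 1, 1, -1, 1, 1, -1, -1, -1, -1, -1, 1, -1, -1, -1, -1].
Row 8 of H: [-1, 1, 1, 1, 1, -1, 1, -1, -1, 1, 1, -1, 1, -1, -1, 1].
(H·H^T)[8][8] = Σ_j H[8][j]·H[8][j] = (-1)² + (1)² + (1)² + (1)² + (1)² + (-1)² + (1)² + (-1)² + (-1)² + (1)² + (1)² + (-1)² + (1)² + (-1)² + (-1)² + (1)² = 1 + 1 + 1 + 1 + 1 + 1 + 1 + 1 + 1 + 1 + 1 + 1 + 1 + 1 + 1 + 1 = 16.
(H·H^T)[7][8] = Σ_j H[7][j]·H[8][j] = (1)·(-1) + (1)·(1) + (1)·(1) + (-1)·(1) + (1)·(1) + (1)·(-1) + (-1)·(1) + (-1)·(-1) + (-1)·(-1) + (-1)·(1) + (-1)·(1) + (1)·(-1) + (-1)·(1) + (-1)·(-1) + (-1)·(-1) + (-1)·(1) = -1 + 1 + 1 + -1 + 1 + -1 + -1 + 1 + 1 + -1 + -1 + -1 + -1 + 1 + 1 + -1 = -2.
Rows 7 and 8 are not orthogonal (dot product = -2 ≠ 0), so H is not a Hadamard matrix.

(8,8) entry = 16; (7,8) entry = -2.


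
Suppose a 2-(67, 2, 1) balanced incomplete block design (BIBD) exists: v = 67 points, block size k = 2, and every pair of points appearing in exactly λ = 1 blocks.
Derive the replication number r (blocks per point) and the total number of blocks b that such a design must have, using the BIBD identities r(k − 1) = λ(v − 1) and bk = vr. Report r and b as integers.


Any 2-(v, k, λ) BIBD satisfies two necessary conditions:
  (i)  Each point sits in r blocks, and counting incidences through any fixed point gives r(k − 1) = λ(v − 1), so r = λ(v − 1)/(k − 1).
  (ii) Total incidences bk = vr, so b = vr/k.
Step 1: r = λ(v − 1)/(k − 1) = 1·(67 − 1)/(2 − 1) = 1·66/1 = 66/1 = 66.
Step 2: b = vr/k = 67·66/2 = 4422/2 = 2211.
Check integrality: r = 66 ∈ Z ✓, b = 2211 ∈ Z ✓.
(These identities are necessary conditions: they determine r and b for any design with these parameters, but do not by themselves prove that one exists.)

r = 66, b = 2211.


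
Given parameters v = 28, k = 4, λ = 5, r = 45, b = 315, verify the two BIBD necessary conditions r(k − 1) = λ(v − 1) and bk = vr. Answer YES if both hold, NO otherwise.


Condition (i): r(k − 1) = 45·3 = 135; λ(v − 1) = 5·27 = 135. Match? YES.
Condition (ii): bk = 315·4 = 1260; vr = 28·45 = 1260. Match? YES.
Both conditions hold? YES.

YES


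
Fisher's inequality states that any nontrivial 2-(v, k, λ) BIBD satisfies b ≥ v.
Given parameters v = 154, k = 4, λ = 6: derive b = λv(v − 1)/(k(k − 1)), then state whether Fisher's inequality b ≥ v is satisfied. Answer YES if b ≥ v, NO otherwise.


b = λv(v − 1)/(k(k − 1)) = 6·154·153/(4·3) = 141372/12 = 11781.
Compare with v = 154: b ≥ v, so Fisher's inequality holds.

YES


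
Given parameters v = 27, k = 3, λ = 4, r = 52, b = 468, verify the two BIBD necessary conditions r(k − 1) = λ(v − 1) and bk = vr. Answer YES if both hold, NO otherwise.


Condition (i): r(k − 1) = 52·2 = 104; λ(v − 1) = 4·26 = 104. Match? YES.
Condition (ii): bk = 468·3 = 1404; vr = 27·52 = 1404. Match? YES.
Both conditions hold? YES.

YES


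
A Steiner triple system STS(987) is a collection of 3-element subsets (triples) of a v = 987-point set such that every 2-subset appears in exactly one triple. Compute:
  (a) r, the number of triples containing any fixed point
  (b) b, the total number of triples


An STS(v) is a 2-(v, 3, 1) BIBD: block size k = 3, λ = 1.
Replication: r(k − 1) = λ(v − 1) ⇒ r·2 = 987 − 1 = 986 ⇒ r = 493.
Block count: bk = vr ⇒ b·3 = 987·493 = 486591 ⇒ b = 162197.
(Check via b = v(v − 1)/6 = 987·986/6 = 973182/6 = 162197.)

r = 493, b = 162197.


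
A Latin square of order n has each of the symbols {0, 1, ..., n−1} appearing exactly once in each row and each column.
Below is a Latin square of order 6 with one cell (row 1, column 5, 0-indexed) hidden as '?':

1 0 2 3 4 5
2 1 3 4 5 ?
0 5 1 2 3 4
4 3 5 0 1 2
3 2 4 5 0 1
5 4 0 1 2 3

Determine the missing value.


Row 1 contains symbols [1, 2, 3, 4, 5] — missing [0].
Column 5 contains symbols [1, 2, 3, 4, 5] — missing [0].
The missing symbol must appear in both missing sets; intersection = [0].
Therefore the hidden value is 0.

Missing value = 0.


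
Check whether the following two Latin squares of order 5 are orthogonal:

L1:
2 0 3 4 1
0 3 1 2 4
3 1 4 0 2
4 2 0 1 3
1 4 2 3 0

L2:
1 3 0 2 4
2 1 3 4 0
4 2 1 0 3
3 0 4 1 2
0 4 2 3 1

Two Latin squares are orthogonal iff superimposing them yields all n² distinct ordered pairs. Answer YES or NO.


Form the n² = 25 superimposed pairs (L1[i][j], L2[i][j]), row by row (rows and columns indexed from 0):
row 0: (2,1) (0,3) (3,0) (4,2) (1,4)
row 1: (0,2) (3,1) (1,3) (2,4) (4,0)
row 2: (3,4) (1,2) (4,1) (0,0) (2,3)
row 3: (4,3) (2,0) (0,4) (1,1) (3,2)
row 4: (1,0) (4,4) (2,2) (3,3) (0,1)
Orthogonality requires all 25 pairs distinct.
Check by first coordinate: for each symbol s of L1, list the L2 entries in the n cells where L1 = s; they must all differ.
  L1 = 0: L2 entries (in reading order) 3, 2, 0, 4, 1 — all 5 distinct ✓
  L1 = 1: L2 entries (in reading order) 4, 3, 2, 1, 0 — all 5 distinct ✓
  L1 = 2: L2 entries (in reading order) 1, 4, 3, 0, 2 — all 5 distinct ✓
  L1 = 3: L2 entries (in reading order) 0, 1, 4, 2, 3 — all 5 distinct ✓
  L1 = 4: L2 entries (in reading order) 2, 0, 1, 3, 4 — all 5 distinct ✓
Every symbol of L1 meets every symbol of L2 exactly once, so all 25 pairs are distinct (25 of 25).
Conclusion: YES.

YES


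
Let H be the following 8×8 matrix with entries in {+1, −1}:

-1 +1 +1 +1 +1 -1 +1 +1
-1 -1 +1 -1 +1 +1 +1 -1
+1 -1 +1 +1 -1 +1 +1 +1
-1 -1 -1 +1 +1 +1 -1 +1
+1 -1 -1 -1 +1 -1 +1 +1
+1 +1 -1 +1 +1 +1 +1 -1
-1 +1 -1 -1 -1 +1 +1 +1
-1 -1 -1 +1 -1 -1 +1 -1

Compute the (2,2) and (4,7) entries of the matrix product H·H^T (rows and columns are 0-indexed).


Row 2 of H: [1, -1, 1, 1, -1, 1, 1, 1].
Row 4 of H: [1, -1, -1, -1, 1, -1, 1, 1].
Row 7 of H: [-1, -1, -1, 1, -1, -1, 1, -1].
(H·H^T)[2][2] = Σ_j H[2][j]·H[2][j] = (1)² + (-1)² + (1)² + (1)² + (-1)² + (1)² + (1)² + (1)² = 1 + 1 + 1 + 1 + 1 + 1 + 1 + 1 = 8.
(H·H^T)[4][7] = Σ_j H[4][j]·H[7][j] = (1)·(-1) + (-1)·(-1) + (-1)·(-1) + (-1)·(1) + (1)·(-1) + (-1)·(-1) + (1)·(1) + (1)·(-1) = -1 + 1 + 1 + -1 + -1 + 1 + 1 + -1 = 0.
So rows 4 and 7 are orthogonal; the diagonal entry equals n = 8.

(2,2) entry = 8; (4,7) entry = 0.


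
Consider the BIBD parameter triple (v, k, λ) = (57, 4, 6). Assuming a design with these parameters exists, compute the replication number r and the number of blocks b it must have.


Any 2-(v, k, λ) BIBD satisfies two necessary conditions:
  (i)  Each point sits in r blocks, and counting incidences through any fixed point gives r(k − 1) = λ(v − 1), so r = λ(v − 1)/(k − 1).
  (ii) Total incidences bk = vr, so b = vr/k.
Step 1: r = λ(v − 1)/(k − 1) = 6·(57 − 1)/(4 − 1) = 6·56/3 = 336/3 = 112.
Step 2: b = vr/k = 57·112/4 = 6384/4 = 1596.
Check integrality: r = 112 ∈ Z ✓, b = 1596 ∈ Z ✓.
(These identities are necessary conditions: they determine r and b for any design with these parameters, but do not by themselves prove that one exists.)

r = 112, b = 1596.


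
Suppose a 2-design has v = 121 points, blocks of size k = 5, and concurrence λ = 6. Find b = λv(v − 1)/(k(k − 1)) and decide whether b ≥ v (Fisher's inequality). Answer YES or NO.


r = λ(v − 1)/(k − 1) = 6·120/4 = 180.
b = vr/k = 121·180/5 = 4356.
Fisher's inequality: b ≥ v ⇔ 4356 ≥ 121? YES.

YES


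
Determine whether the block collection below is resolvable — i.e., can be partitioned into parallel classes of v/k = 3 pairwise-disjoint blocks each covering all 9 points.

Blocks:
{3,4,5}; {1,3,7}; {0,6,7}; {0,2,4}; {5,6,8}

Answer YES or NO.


v = 9, block size k = 3, number of blocks = 5.
For resolvability, blocks must partition into parallel classes of size v/k = 3.
Total blocks must therefore be a multiple of 3: 5 = 3·1 + 2 ⇒ not divisible ✗.
Resolvable? NO.

NO


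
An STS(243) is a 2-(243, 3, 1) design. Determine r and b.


An STS(v) is a 2-(v, 3, 1) BIBD: block size k = 3, λ = 1.
Replication: r(k − 1) = λ(v − 1) ⇒ r·2 = 243 − 1 = 242 ⇒ r = 121.
Block count: bk = vr ⇒ b·3 = 243·121 = 29403 ⇒ b = 9801.

r = 121, b = 9801.


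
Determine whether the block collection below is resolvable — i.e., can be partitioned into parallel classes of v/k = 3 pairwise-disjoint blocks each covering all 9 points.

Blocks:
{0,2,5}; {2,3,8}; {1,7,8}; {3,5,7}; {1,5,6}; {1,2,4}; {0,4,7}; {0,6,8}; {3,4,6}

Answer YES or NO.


v = 9, block size k = 3, number of blocks = 9.
For resolvability, blocks must partition into parallel classes of size v/k = 3.
Total blocks must therefore be a multiple of 3: 9 = 3·3 + 0 ⇒ divisible ✓.
Greedy packing gives 3 candidate class(es). Each should be a full parallel class (size 3, covers all 9 points).
  Class 1 (3 blocks): {0,2,5}; {1,7,8}; {3,4,6}. Points covered: [0, 1, 2, 3, 4, 5, 6, 7, 8].
  Class 2 (3 blocks): {2,3,8}; {1,5,6}; {0,4,7}. Points covered: [0, 1, 2, 3, 4, 5, 6, 7, 8].
  Class 3 (3 blocks): {3,5,7}; {1,2,4}; {0,6,8}. Points covered: [0, 1, 2, 3, 4, 5, 6, 7, 8].
All classes full (size 3)? YES. All classes cover every point? YES.
Resolvable? YES.

YES


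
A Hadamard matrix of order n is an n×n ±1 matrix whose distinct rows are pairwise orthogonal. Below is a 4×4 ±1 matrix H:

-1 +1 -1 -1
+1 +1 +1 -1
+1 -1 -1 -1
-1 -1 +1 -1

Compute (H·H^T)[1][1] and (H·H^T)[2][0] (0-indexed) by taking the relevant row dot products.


Row 0 of H: [-1, 1, -1, -1].
Row 1 of H: [1, 1, 1, -1].
Row 2 of H: [1, -1, -1, -1].
(H·H^T)[1][1] = Σ_j H[1][j]·H[1][j] = (1)² + (1)² + (1)² + (-1)² = 1 + 1 + 1 + 1 = 4.
(H·H^T)[2][0] = Σ_j H[2][j]·H[0][j] = (1)·(-1) + (-1)·(1) + (-1)·(-1) + (-1)·(-1) = -1 + -1 + 1 + 1 = 0.
So rows 2 and 0 are orthogonal; the diagonal entry equals n = 4.

(1,1) entry = 4; (2,0) entry = 0.


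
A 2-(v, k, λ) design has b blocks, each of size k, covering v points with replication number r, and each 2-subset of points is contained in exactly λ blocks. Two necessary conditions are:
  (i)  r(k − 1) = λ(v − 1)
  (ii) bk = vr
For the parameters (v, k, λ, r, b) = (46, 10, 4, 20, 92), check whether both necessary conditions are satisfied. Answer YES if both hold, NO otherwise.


Condition (i): r(k − 1) = 20·9 = 180; λ(v − 1) = 4·45 = 180. Match? YES.
Condition (ii): bk = 92·10 = 920; vr = 46·20 = 920. Match? YES.
Both conditions hold? YES.

YES


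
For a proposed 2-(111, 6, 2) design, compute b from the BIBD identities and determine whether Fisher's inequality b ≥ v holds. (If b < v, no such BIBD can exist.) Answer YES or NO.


r = λ(v − 1)/(k − 1) = 2·110/5 = 44.
b = vr/k = 111·44/6 = 814.
Fisher's inequality: b ≥ v ⇔ 814 ≥ 111? YES.

YES


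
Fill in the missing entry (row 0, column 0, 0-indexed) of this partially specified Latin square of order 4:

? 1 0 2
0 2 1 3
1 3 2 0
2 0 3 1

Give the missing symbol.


Row 0 contains symbols [0, 1, 2] — missing [3].
Column 0 contains symbols [0, 1, 2] — missing [3].
The missing symbol must appear in both missing sets; intersection = [3].
Therefore the hidden value is 3.

Missing value = 3.


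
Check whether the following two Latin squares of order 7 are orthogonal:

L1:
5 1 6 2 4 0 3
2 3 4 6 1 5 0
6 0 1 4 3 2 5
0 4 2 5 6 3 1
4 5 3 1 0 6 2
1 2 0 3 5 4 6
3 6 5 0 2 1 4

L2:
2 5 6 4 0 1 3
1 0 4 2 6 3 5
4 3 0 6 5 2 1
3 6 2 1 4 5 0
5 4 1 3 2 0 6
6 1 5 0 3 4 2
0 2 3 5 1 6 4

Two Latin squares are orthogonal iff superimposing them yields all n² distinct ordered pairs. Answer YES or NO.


Form the n² = 49 superimposed pairs (L1[i][j], L2[i][j]), row by row (rows and columns indexed from 0):
row 0: (5,2) (1,5) (6,6) (2,4) (4,0) (0,1) (3,3)
row 1: (2,1) (3,0) (4,4) (6,2) (1,6) (5,3) (0,5)
row 2: (6,4) (0,3) (1,0) (4,6) (3,5) (2,2) (5,1)
row 3: (0,3) (4,6) (2,2) (5,1) (6,4) (3,5) (1,0)
row 4: (4,5) (5,4) (3,1) (1,3) (0,2) (6,0) (2,6)
row 5: (1,6) (2,1) (0,5) (3,0) (5,3) (4,4) (6,2)
row 6: (3,0) (6,2) (5,3) (0,5) (2,1) (1,6) (4,4)
Orthogonality requires all 49 pairs distinct.
But the pair (0,3) repeats: cell (2,1) has L1 = 0, L2 = 3, and cell (3,0) has L1 = 0, L2 = 3.
A repeated pair means some other pair never occurs (only 28 distinct pairs out of 49), so the squares are not orthogonal.
Conclusion: NO.

NO


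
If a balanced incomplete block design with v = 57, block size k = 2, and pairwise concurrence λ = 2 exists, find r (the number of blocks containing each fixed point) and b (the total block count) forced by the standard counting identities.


Any 2-(v, k, λ) BIBD satisfies two necessary conditions:
  (i)  Each point sits in r blocks, and counting incidences through any fixed point gives r(k − 1) = λ(v − 1), so r = λ(v − 1)/(k − 1).
  (ii) Total incidences bk = vr, so b = vr/k.
Step 1: r = λ(v − 1)/(k − 1) = 2·(57 − 1)/(2 − 1) = 2·56/1 = 112/1 = 112.
Step 2: b = vr/k = 57·112/2 = 6384/2 = 3192.
Check integrality: r = 112 ∈ Z ✓, b = 3192 ∈ Z ✓.
(These identities are necessary conditions: they determine r and b for any design with these parameters, but do not by themselves prove that one exists.)

r = 112, b = 3192.


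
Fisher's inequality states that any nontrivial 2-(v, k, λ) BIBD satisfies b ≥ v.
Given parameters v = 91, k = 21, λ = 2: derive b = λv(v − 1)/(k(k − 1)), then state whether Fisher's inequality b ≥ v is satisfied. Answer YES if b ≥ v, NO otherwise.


r = λ(v − 1)/(k − 1) = 2·90/20 = 9.
b = vr/k = 91·9/21 = 39.
Fisher's inequality: b ≥ v ⇔ 39 ≥ 91? NO.

NO


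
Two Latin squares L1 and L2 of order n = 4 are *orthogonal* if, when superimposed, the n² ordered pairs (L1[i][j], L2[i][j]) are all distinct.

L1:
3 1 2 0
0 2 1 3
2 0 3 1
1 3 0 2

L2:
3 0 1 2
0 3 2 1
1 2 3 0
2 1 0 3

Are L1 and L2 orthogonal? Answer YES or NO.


Form the n² = 16 superimposed pairs (L1[i][j], L2[i][j]), row by row (rows and columns indexed from 0):
row 0: (3,3) (1,0) (2,1) (0,2)
row 1: (0,0) (2,3) (1,2) (3,1)
row 2: (2,1) (0,2) (3,3) (1,0)
row 3: (1,2) (3,1) (0,0) (2,3)
Orthogonality requires all 16 pairs distinct.
But the pair (2,1) repeats: cell (0,2) has L1 = 2, L2 = 1, and cell (2,0) has L1 = 2, L2 = 1.
A repeated pair means some other pair never occurs (only 8 distinct pairs out of 16), so the squares are not orthogonal.
Conclusion: NO.

NO


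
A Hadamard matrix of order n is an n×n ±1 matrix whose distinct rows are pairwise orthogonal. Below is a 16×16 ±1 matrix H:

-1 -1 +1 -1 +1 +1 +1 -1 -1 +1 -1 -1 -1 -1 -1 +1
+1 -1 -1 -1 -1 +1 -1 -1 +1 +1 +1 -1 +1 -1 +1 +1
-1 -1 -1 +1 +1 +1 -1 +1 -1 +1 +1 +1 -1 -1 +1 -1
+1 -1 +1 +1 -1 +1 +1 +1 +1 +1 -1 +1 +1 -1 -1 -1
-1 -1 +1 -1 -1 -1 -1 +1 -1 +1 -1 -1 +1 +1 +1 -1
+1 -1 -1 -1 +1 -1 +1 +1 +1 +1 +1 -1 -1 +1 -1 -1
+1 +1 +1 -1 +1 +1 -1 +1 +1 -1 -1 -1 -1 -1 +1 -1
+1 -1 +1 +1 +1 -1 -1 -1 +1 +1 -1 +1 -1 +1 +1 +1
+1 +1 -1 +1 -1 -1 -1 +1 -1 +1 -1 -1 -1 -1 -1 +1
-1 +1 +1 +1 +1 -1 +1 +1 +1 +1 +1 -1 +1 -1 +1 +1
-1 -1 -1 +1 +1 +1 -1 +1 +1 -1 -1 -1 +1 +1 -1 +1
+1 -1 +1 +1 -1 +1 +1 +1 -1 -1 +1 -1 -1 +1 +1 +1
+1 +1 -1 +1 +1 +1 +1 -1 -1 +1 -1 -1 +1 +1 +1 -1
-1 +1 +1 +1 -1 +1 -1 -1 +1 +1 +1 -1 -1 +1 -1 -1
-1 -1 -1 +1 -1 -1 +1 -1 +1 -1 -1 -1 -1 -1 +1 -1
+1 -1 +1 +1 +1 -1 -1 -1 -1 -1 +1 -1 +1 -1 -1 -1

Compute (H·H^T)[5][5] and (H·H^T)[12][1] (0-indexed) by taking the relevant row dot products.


Row 1 of H: [1, -1, -1, -1, -1, 1, -1, -1, 1, 1, 1, -1, 1, -1, 1, 1].
Row 5 of H: [1, -1, -1, -1, 1, -1, 1, 1, 1, 1, 1, -1, -1, 1, -1, -1].
Row 12 of H: [1, 1, -1, 1, 1, 1, 1, -1, -1, 1, -1, -1, 1, 1, 1, -1].
(H·H^T)[5][5] = Σ_j H[5][j]·H[5][j] = (1)² + (-1)² + (-1)² + (-1)² + (1)² + (-1)² + (1)² + (1)² + (1)² + (1)² + (1)² + (-1)² + (-1)² + (1)² + (-1)² + (-1)² = 1 + 1 + 1 + 1 + 1 + 1 + 1 + 1 + 1 + 1 + 1 + 1 + 1 + 1 + 1 + 1 = 16.
(H·H^T)[12][1] = Σ_j H[12][j]·H[1][j] = (1)·(1) + (1)·(-1) + (-1)·(-1) + (1)·(-1) + (1)·(-1) + (1)·(1) + (1)·(-1) + (-1)·(-1) + (-1)·(1) + (1)·(1) + (-1)·(1) + (-1)·(-1) + (1)·(1) + (1)·(-1) + (1)·(1) + (-1)·(1) = 1 + -1 + 1 + -1 + -1 + 1 + -1 + 1 + -1 + 1 + -1 + 1 + 1 + -1 + 1 + -1 = 0.
So rows 12 and 1 are orthogonal; the diagonal entry equals n = 16.

(5,5) entry = 16; (12,1) entry = 0.


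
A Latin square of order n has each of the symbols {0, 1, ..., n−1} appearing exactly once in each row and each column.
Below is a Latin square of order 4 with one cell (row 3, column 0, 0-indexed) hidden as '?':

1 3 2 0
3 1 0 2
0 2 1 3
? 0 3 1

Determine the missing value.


Row 3 contains symbols [0, 1, 3] — missing [2].
Column 0 contains symbols [0, 1, 3] — missing [2].
The missing symbol must appear in both missing sets; intersection = [2].
Therefore the hidden value is 2.

Missing value = 2.


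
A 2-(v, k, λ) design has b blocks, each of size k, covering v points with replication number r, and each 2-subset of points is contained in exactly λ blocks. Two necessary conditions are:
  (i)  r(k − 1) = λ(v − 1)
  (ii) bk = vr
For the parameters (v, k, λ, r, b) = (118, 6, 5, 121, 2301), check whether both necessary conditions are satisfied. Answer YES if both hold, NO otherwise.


Condition (i): r(k − 1) = 121·5 = 605; λ(v − 1) = 5·117 = 585. Match? NO.
Condition (ii): bk = 2301·6 = 13806; vr = 118·121 = 14278. Match? NO.
Both conditions hold? NO.

NO


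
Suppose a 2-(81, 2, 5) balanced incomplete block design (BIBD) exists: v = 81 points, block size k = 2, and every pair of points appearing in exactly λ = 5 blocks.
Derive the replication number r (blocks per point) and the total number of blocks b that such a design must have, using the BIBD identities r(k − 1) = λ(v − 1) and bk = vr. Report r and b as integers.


Any 2-(v, k, λ) BIBD satisfies two necessary conditions:
  (i)  Each point sits in r blocks, and counting incidences through any fixed point gives r(k − 1) = λ(v − 1), so r = λ(v − 1)/(k − 1).
  (ii) Total incidences bk = vr, so b = vr/k.
Step 1: r = λ(v − 1)/(k − 1) = 5·(81 − 1)/(2 − 1) = 5·80/1 = 400/1 = 400.
Step 2: b = vr/k = 81·400/2 = 32400/2 = 16200.
Check integrality: r = 400 ∈ Z ✓, b = 16200 ∈ Z ✓.
(These identities are necessary conditions: they determine r and b for any design with these parameters, but do not by themselves prove that one exists.)

r = 400, b = 16200.


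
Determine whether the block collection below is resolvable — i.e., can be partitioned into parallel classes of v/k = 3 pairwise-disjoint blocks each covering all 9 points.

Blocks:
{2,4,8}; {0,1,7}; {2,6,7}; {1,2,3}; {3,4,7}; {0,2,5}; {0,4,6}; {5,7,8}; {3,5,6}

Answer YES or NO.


v = 9, block size k = 3, number of blocks = 9.
For resolvability, blocks must partition into parallel classes of size v/k = 3.
Total blocks must therefore be a multiple of 3: 9 = 3·3 + 0 ⇒ divisible ✓.
Consider block {2,6,7}. It intersects every other block in the collection, so no parallel class of size 3 can contain it.
Since every block must belong to some parallel class in a resolution, the collection cannot be partitioned into parallel classes.
Resolvable? NO.

NO


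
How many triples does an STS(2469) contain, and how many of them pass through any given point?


An STS(v) is a 2-(v, 3, 1) BIBD: block size k = 3, λ = 1.
Replication: r(k − 1) = λ(v − 1) ⇒ r·2 = 2469 − 1 = 2468 ⇒ r = 1234.
Block count: bk = vr ⇒ b·3 = 2469·1234 = 3046746 ⇒ b = 1015582.

r = 1234, b = 1015582.
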